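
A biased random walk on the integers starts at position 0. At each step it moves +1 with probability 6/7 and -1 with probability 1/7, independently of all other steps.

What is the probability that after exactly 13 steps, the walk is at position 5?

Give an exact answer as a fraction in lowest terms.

Answer: 7205552640/96889010407

Derivation:
To reach position 5 after 13 steps: need 9 steps of +1 and 4 steps of -1.
Number of such sequences: C(13,9) = 715
Each has probability (6/7)^9 · (1/7)^4 = 10077696/96889010407
P = 715 · 10077696/96889010407 = 7205552640/96889010407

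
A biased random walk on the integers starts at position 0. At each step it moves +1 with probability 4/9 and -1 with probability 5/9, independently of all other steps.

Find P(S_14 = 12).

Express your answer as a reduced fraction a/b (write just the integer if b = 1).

To reach position 12 after 14 steps: need 13 steps of +1 and 1 step of -1.
Number of such sequences: C(14,13) = 14
Each has probability (4/9)^13 · (5/9)^1 = 335544320/22876792454961
P = 14 · 335544320/22876792454961 = 4697620480/22876792454961

Answer: 4697620480/22876792454961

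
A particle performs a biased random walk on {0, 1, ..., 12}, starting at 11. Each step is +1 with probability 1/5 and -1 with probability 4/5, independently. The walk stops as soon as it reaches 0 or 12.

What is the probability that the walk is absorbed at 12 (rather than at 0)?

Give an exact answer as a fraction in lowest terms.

Biased walk: p = 1/5, q = 4/5, r = q/p = 4
Gambler's ruin: P(hit 12 before 0 | start at 11) = (1 - r^a)/(1 - r^N)
r^11 = 4194304; r^12 = 16777216
P = (1 - 4194304) / (1 - 16777216) = -4194303 / -16777215 = 1398101/5592405

Answer: 1398101/5592405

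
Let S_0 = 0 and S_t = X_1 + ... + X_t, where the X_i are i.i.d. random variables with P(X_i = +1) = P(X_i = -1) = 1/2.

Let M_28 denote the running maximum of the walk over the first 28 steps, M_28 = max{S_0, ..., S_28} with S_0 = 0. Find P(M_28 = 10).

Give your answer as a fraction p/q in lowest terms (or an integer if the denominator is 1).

Answer: 1726725/67108864

Derivation:
Let M_28 = max(S_0,...,S_28). Use the reflection principle: for j ≥ 1, #{paths with M_28 ≥ j} = #{S_28 ≥ j} + #{S_28 ≥ j+1}.
By reflection, #{M_28 ≥ 10} = #{S_28 ≥ 10} + #{S_28 ≥ 11} = 11698223 + 4791323 = 16489546.
#{M_28 ≥ 11} = #{S_28 ≥ 11} + #{S_28 ≥ 12} = 4791323 + 4791323 = 9582646.
#{M_28 = 10} = 16489546 - 9582646 = 6906900.
P(M_28 = 10) = 6906900/268435456 = 1726725/67108864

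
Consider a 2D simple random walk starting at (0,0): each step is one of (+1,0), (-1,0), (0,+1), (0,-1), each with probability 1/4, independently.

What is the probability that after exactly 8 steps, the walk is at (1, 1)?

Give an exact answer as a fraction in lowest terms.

Answer: 245/4096

Derivation:
Let h be the number of horizontal steps (so 8-h are vertical). To end at (1,1) need (h+1)/2 right-steps and ((8-h)+1)/2 up-steps.
Sum over h with 1 ≤ h ≤ 7, h ≡ 1 (mod 2), 8-h ≡ 1 (mod 2):
h=1: C(8,1)·C(1,1)·C(7,4) = 8·1·35 = 280
h=3: C(8,3)·C(3,2)·C(5,3) = 56·3·10 = 1680
h=5: C(8,5)·C(5,3)·C(3,2) = 56·10·3 = 1680
h=7: C(8,7)·C(7,4)·C(1,1) = 8·35·1 = 280
Total favorable: 3920
Total paths: 4^8 = 65536
P = 3920/65536 = 245/4096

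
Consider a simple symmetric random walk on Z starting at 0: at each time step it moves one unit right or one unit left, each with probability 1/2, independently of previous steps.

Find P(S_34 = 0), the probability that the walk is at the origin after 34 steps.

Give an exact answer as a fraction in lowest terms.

Answer: 583401555/4294967296

Derivation:
To return to 0 after 34 steps: need exactly 17 steps of +1 and 17 of -1.
Favorable paths: C(34,17) = 2333606220
Total paths: 2^34 = 17179869184
P = 2333606220/17179869184 = 583401555/4294967296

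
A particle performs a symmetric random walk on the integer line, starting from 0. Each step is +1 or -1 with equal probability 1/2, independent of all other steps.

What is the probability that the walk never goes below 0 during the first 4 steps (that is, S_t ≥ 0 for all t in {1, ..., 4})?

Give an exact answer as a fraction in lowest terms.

Answer: 3/8

Derivation:
Let f(t,s) = #length-t paths at position s with S_1..S_t all ≥ 0.
f(t,s) = f(t-1,s-1) + f(t-1,s+1) for s ≥ 0; f(t,s) = 0 for s < 0.
t=0: f(0,0)=1
t=1: f(1,1)=1
t=2: f(2,0)=1 f(2,2)=1
t=3: f(3,1)=2 f(3,3)=1
t=4: f(4,0)=2 f(4,2)=3 f(4,4)=1
Σ_s f(4,s) = 6
P = 6/16 = 3/8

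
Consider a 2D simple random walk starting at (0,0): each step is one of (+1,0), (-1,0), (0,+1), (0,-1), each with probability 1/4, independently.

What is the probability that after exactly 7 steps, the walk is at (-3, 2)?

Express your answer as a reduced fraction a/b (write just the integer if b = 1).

Let h be the number of horizontal steps (so 7-h are vertical). To end at (-3,2) need (h-3)/2 right-steps and ((7-h)+2)/2 up-steps.
Sum over h with 3 ≤ h ≤ 5, h ≡ 1 (mod 2), 7-h ≡ 0 (mod 2):
h=3: C(7,3)·C(3,0)·C(4,3) = 35·1·4 = 140
h=5: C(7,5)·C(5,1)·C(2,2) = 21·5·1 = 105
Total favorable: 245
Total paths: 4^7 = 16384
P = 245/16384 = 245/16384

Answer: 245/16384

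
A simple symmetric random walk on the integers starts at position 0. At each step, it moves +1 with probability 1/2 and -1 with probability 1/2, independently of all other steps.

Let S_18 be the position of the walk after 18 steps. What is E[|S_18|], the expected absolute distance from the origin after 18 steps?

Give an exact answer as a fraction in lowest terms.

S_18 takes values m ≡ 0 (mod 2) with |m| ≤ 18; P(S_18=m) = C(18,(18+m)/2)/2^18.
Total paths: 2^18 = 262144
Distribution: P(S=-18)=1/262144, P(S=-16)=18/262144, P(S=-14)=153/262144, P(S=-12)=816/262144, P(S=-10)=3060/262144, P(S=-8)=8568/262144, P(S=-6)=18564/262144, P(S=-4)=31824/262144, P(S=-2)=43758/262144, P(S=0)=48620/262144, P(S=2)=43758/262144, P(S=4)=31824/262144, P(S=6)=18564/262144, P(S=8)=8568/262144, P(S=10)=3060/262144, P(S=12)=816/262144, P(S=14)=153/262144, P(S=16)=18/262144, P(S=18)=1/262144
E[|S_18|] = Σ_m |m|·P(S_18=m) = 875160/262144 = 109395/32768

Answer: 109395/32768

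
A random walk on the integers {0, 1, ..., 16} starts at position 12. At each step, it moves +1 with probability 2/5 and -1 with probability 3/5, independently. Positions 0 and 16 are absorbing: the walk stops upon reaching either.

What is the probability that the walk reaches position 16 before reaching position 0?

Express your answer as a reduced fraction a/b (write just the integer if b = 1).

Answer: 129808/661249

Derivation:
Biased walk: p = 2/5, q = 3/5, r = q/p = 3/2
Gambler's ruin: P(hit 16 before 0 | start at 12) = (1 - r^a)/(1 - r^N)
r^12 = 531441/4096; r^16 = 43046721/65536
P = (1 - 531441/4096) / (1 - 43046721/65536) = -527345/4096 / -42981185/65536 = 129808/661249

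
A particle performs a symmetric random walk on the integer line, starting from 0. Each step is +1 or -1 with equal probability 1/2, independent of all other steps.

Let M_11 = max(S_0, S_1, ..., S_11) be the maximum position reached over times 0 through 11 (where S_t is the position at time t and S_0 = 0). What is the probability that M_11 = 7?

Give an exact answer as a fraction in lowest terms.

Let M_11 = max(S_0,...,S_11). Use the reflection principle: for j ≥ 1, #{paths with M_11 ≥ j} = #{S_11 ≥ j} + #{S_11 ≥ j+1}.
By reflection, #{M_11 ≥ 7} = #{S_11 ≥ 7} + #{S_11 ≥ 8} = 67 + 12 = 79.
#{M_11 ≥ 8} = #{S_11 ≥ 8} + #{S_11 ≥ 9} = 12 + 12 = 24.
#{M_11 = 7} = 79 - 24 = 55.
P(M_11 = 7) = 55/2048 = 55/2048

Answer: 55/2048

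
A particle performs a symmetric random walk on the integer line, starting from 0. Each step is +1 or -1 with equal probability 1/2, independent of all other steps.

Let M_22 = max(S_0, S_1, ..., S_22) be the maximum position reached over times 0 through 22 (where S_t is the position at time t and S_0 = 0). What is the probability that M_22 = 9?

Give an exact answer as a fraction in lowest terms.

Answer: 74613/4194304

Derivation:
Let M_22 = max(S_0,...,S_22). Use the reflection principle: for j ≥ 1, #{paths with M_22 ≥ j} = #{S_22 ≥ j} + #{S_22 ≥ j+1}.
By reflection, #{M_22 ≥ 9} = #{S_22 ≥ 9} + #{S_22 ≥ 10} = 110056 + 110056 = 220112.
#{M_22 ≥ 10} = #{S_22 ≥ 10} + #{S_22 ≥ 11} = 110056 + 35443 = 145499.
#{M_22 = 9} = 220112 - 145499 = 74613.
P(M_22 = 9) = 74613/4194304 = 74613/4194304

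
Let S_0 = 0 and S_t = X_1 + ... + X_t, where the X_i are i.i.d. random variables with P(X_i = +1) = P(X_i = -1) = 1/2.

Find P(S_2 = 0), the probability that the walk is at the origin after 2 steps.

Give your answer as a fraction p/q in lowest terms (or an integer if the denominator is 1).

To return to 0 after 2 steps: need exactly 1 step of +1 and 1 of -1.
Favorable paths: C(2,1) = 2
Total paths: 2^2 = 4
P = 2/4 = 1/2

Answer: 1/2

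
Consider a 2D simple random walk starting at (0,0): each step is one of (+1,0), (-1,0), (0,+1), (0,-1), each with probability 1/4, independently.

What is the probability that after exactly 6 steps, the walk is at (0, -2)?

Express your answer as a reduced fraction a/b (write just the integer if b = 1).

Answer: 225/4096

Derivation:
Let h be the number of horizontal steps (so 6-h are vertical). To end at (0,-2) need (h+0)/2 right-steps and ((6-h)-2)/2 up-steps.
Sum over h with 0 ≤ h ≤ 4, h ≡ 0 (mod 2), 6-h ≡ 0 (mod 2):
h=0: C(6,0)·C(0,0)·C(6,2) = 1·1·15 = 15
h=2: C(6,2)·C(2,1)·C(4,1) = 15·2·4 = 120
h=4: C(6,4)·C(4,2)·C(2,0) = 15·6·1 = 90
Total favorable: 225
Total paths: 4^6 = 4096
P = 225/4096 = 225/4096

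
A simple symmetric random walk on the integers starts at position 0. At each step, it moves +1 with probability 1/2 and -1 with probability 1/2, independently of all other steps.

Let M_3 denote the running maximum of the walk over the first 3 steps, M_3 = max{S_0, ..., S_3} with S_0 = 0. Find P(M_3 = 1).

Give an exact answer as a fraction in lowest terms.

Answer: 3/8

Derivation:
Let M_3 = max(S_0,...,S_3). Use the reflection principle: for j ≥ 1, #{paths with M_3 ≥ j} = #{S_3 ≥ j} + #{S_3 ≥ j+1}.
By reflection, #{M_3 ≥ 1} = #{S_3 ≥ 1} + #{S_3 ≥ 2} = 4 + 1 = 5.
#{M_3 ≥ 2} = #{S_3 ≥ 2} + #{S_3 ≥ 3} = 1 + 1 = 2.
#{M_3 = 1} = 5 - 2 = 3.
P(M_3 = 1) = 3/8 = 3/8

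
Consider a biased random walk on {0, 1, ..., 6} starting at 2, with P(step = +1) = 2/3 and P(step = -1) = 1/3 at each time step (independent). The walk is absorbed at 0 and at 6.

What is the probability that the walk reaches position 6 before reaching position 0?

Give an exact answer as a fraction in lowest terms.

Answer: 16/21

Derivation:
Biased walk: p = 2/3, q = 1/3, r = q/p = 1/2
Gambler's ruin: P(hit 6 before 0 | start at 2) = (1 - r^a)/(1 - r^N)
r^2 = 1/4; r^6 = 1/64
P = (1 - 1/4) / (1 - 1/64) = 3/4 / 63/64 = 16/21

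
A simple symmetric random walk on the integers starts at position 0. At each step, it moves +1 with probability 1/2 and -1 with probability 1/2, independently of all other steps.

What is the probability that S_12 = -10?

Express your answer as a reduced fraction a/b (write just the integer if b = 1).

Answer: 3/1024

Derivation:
To reach position -10 after 12 steps: need 1 step of +1 and 11 of -1.
Favorable paths: C(12,1) = 12
Total paths: 2^12 = 4096
P = 12/4096 = 3/1024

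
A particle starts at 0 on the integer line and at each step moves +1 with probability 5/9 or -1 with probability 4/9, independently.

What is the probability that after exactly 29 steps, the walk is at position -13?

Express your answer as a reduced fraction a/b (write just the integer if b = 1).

To reach position -13 after 29 steps: need 8 steps of +1 and 21 steps of -1.
Number of such sequences: C(29,8) = 4292145
Each has probability (5/9)^8 · (4/9)^21 = 1717986918400000000/4710128697246244834921603689
P = 4292145 · 1717986918400000000/4710128697246244834921603689 = 819316551319552000000000/523347633027360537213511521

Answer: 819316551319552000000000/523347633027360537213511521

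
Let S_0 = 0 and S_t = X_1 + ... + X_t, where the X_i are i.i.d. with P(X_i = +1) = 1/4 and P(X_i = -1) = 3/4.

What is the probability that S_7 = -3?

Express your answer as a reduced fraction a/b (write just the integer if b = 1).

To reach position -3 after 7 steps: need 2 steps of +1 and 5 steps of -1.
Number of such sequences: C(7,2) = 21
Each has probability (1/4)^2 · (3/4)^5 = 243/16384
P = 21 · 243/16384 = 5103/16384

Answer: 5103/16384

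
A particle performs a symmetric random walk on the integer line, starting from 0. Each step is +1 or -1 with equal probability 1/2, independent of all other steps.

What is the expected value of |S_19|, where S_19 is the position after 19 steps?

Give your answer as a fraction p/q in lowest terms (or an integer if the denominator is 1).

S_19 takes values m ≡ 1 (mod 2) with |m| ≤ 19; P(S_19=m) = C(19,(19+m)/2)/2^19.
Total paths: 2^19 = 524288
Distribution: P(S=-19)=1/524288, P(S=-17)=19/524288, P(S=-15)=171/524288, P(S=-13)=969/524288, P(S=-11)=3876/524288, P(S=-9)=11628/524288, P(S=-7)=27132/524288, P(S=-5)=50388/524288, P(S=-3)=75582/524288, P(S=-1)=92378/524288, P(S=1)=92378/524288, P(S=3)=75582/524288, P(S=5)=50388/524288, P(S=7)=27132/524288, P(S=9)=11628/524288, P(S=11)=3876/524288, P(S=13)=969/524288, P(S=15)=171/524288, P(S=17)=19/524288, P(S=19)=1/524288
E[|S_19|] = Σ_m |m|·P(S_19=m) = 1847560/524288 = 230945/65536

Answer: 230945/65536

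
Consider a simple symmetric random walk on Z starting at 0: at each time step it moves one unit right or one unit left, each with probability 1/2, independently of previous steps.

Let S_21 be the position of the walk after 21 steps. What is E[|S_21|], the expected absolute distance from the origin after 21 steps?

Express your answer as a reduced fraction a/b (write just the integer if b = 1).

Answer: 969969/262144

Derivation:
S_21 takes values m ≡ 1 (mod 2) with |m| ≤ 21; P(S_21=m) = C(21,(21+m)/2)/2^21.
Total paths: 2^21 = 2097152
Distribution: P(S=-21)=1/2097152, P(S=-19)=21/2097152, P(S=-17)=210/2097152, P(S=-15)=1330/2097152, P(S=-13)=5985/2097152, P(S=-11)=20349/2097152, P(S=-9)=54264/2097152, P(S=-7)=116280/2097152, P(S=-5)=203490/2097152, P(S=-3)=293930/2097152, P(S=-1)=352716/2097152, P(S=1)=352716/2097152, P(S=3)=293930/2097152, P(S=5)=203490/2097152, P(S=7)=116280/2097152, P(S=9)=54264/2097152, P(S=11)=20349/2097152, P(S=13)=5985/2097152, P(S=15)=1330/2097152, P(S=17)=210/2097152, P(S=19)=21/2097152, P(S=21)=1/2097152
E[|S_21|] = Σ_m |m|·P(S_21=m) = 7759752/2097152 = 969969/262144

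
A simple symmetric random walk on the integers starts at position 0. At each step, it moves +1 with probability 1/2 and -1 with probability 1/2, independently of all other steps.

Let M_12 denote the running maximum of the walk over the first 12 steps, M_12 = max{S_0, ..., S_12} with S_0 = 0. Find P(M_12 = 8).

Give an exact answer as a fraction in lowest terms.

Let M_12 = max(S_0,...,S_12). Use the reflection principle: for j ≥ 1, #{paths with M_12 ≥ j} = #{S_12 ≥ j} + #{S_12 ≥ j+1}.
By reflection, #{M_12 ≥ 8} = #{S_12 ≥ 8} + #{S_12 ≥ 9} = 79 + 13 = 92.
#{M_12 ≥ 9} = #{S_12 ≥ 9} + #{S_12 ≥ 10} = 13 + 13 = 26.
#{M_12 = 8} = 92 - 26 = 66.
P(M_12 = 8) = 66/4096 = 33/2048

Answer: 33/2048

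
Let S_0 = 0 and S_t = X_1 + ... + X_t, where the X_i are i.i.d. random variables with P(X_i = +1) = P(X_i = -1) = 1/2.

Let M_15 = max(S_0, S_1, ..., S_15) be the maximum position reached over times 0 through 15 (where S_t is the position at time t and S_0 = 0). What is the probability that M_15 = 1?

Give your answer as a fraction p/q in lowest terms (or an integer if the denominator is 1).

Let M_15 = max(S_0,...,S_15). Use the reflection principle: for j ≥ 1, #{paths with M_15 ≥ j} = #{S_15 ≥ j} + #{S_15 ≥ j+1}.
By reflection, #{M_15 ≥ 1} = #{S_15 ≥ 1} + #{S_15 ≥ 2} = 16384 + 9949 = 26333.
#{M_15 ≥ 2} = #{S_15 ≥ 2} + #{S_15 ≥ 3} = 9949 + 9949 = 19898.
#{M_15 = 1} = 26333 - 19898 = 6435.
P(M_15 = 1) = 6435/32768 = 6435/32768

Answer: 6435/32768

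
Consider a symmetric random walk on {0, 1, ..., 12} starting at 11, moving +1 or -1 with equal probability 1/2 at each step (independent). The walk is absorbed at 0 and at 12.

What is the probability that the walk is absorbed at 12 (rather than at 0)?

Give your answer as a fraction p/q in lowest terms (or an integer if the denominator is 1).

Symmetric walk (p = 1/2): the harmonic-function argument gives P(hit 12 before 0 | start at 11) = a/N.
P = 11/12 = 11/12

Answer: 11/12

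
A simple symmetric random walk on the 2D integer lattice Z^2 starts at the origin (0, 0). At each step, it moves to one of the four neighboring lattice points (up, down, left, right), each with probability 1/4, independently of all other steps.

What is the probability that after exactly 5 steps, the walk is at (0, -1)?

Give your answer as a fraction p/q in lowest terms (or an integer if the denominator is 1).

Answer: 25/256

Derivation:
Let h be the number of horizontal steps (so 5-h are vertical). To end at (0,-1) need (h+0)/2 right-steps and ((5-h)-1)/2 up-steps.
Sum over h with 0 ≤ h ≤ 4, h ≡ 0 (mod 2), 5-h ≡ 1 (mod 2):
h=0: C(5,0)·C(0,0)·C(5,2) = 1·1·10 = 10
h=2: C(5,2)·C(2,1)·C(3,1) = 10·2·3 = 60
h=4: C(5,4)·C(4,2)·C(1,0) = 5·6·1 = 30
Total favorable: 100
Total paths: 4^5 = 1024
P = 100/1024 = 25/256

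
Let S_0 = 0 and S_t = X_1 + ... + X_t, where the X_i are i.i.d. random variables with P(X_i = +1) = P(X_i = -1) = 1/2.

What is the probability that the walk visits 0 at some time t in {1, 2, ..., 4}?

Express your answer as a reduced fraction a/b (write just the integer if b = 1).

Answer: 5/8

Derivation:
Count via complement. Let g(t,s) = #length-t paths at position s with S_1..S_t all ≠ 0.
g(t,s) = g(t-1,s-1) + g(t-1,s+1) for s ≠ 0; g(t,0) = 0.
t=0: g(0,0)=1
t=1: g(1,-1)=1 g(1,1)=1
t=2: g(2,-2)=1 g(2,2)=1
t=3: g(3,-3)=1 g(3,-1)=1 g(3,1)=1 g(3,3)=1
t=4: g(4,-4)=1 g(4,-2)=2 g(4,2)=2 g(4,4)=1
Paths never hitting 0: Σ_s g(4,s) = 6
Paths hitting 0: 2^4 - 6 = 10
P = 10/16 = 5/8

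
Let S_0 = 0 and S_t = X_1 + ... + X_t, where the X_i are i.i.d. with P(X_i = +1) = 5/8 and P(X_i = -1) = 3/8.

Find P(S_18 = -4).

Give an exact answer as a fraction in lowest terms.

Answer: 27526983046875/1125899906842624

Derivation:
To reach position -4 after 18 steps: need 7 steps of +1 and 11 steps of -1.
Number of such sequences: C(18,7) = 31824
Each has probability (5/8)^7 · (3/8)^11 = 13839609375/18014398509481984
P = 31824 · 13839609375/18014398509481984 = 27526983046875/1125899906842624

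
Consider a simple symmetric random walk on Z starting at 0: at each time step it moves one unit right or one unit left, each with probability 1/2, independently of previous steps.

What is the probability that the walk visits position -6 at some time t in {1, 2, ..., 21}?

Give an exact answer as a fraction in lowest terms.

Answer: 24805/131072

Derivation:
Count via complement. Let g(t,s) = #length-t paths at position s with S_1..S_t all ≠ -6.
g(t,s) = g(t-1,s-1) + g(t-1,s+1) for s ≠ -6; g(t,-6) = 0.
t=0: g(0,0)=1
t=1: g(1,-1)=1 g(1,1)=1
t=2: g(2,-2)=1 g(2,0)=2 g(2,2)=1
t=3: g(3,-3)=1 g(3,-1)=3 g(3,1)=3 g(3,3)=1
t=4: g(4,-4)=1 g(4,-2)=4 g(4,0)=6 g(4,2)=4 g(4,4)=1
t=5: g(5,-5)=1 g(5,-3)=5 g(5,-1)=10 g(5,1)=10 g(5,3)=5 g(5,5)=1
t=6: g(6,-4)=6 g(6,-2)=15 g(6,0)=20 g(6,2)=15 g(6,4)=6 g(6,6)=1
t=7: g(7,-5)=6 g(7,-3)=21 g(7,-1)=35 g(7,1)=35 g(7,3)=21 g(7,5)=7 g(7,7)=1
t=8: g(8,-4)=27 g(8,-2)=56 g(8,0)=70 g(8,2)=56 g(8,4)=28 g(8,6)=8 g(8,8)=1
t=9: g(9,-5)=27 g(9,-3)=83 g(9,-1)=126 g(9,1)=126 g(9,3)=84 g(9,5)=36 g(9,7)=9 g(9,9)=1
t=10: g(10,-4)=110 g(10,-2)=209 g(10,0)=252 g(10,2)=210 g(10,4)=120 g(10,6)=45 g(10,8)=10 g(10,10)=1
t=11: g(11,-5)=110 g(11,-3)=319 g(11,-1)=461 g(11,1)=462 g(11,3)=330 g(11,5)=165 g(11,7)=55 g(11,9)=11 g(11,11)=1
t=12: g(12,-4)=429 g(12,-2)=780 g(12,0)=923 g(12,2)=792 g(12,4)=495 g(12,6)=220 g(12,8)=66 g(12,10)=12 g(12,12)=1
t=13: g(13,-5)=429 g(13,-3)=1209 g(13,-1)=1703 g(13,1)=1715 g(13,3)=1287 g(13,5)=715 g(13,7)=286 g(13,9)=78 g(13,11)=13 g(13,13)=1
t=14: g(14,-4)=1638 g(14,-2)=2912 g(14,0)=3418 g(14,2)=3002 g(14,4)=2002 g(14,6)=1001 g(14,8)=364 g(14,10)=91 g(14,12)=14 g(14,14)=1
t=15: g(15,-5)=1638 g(15,-3)=4550 g(15,-1)=6330 g(15,1)=6420 g(15,3)=5004 g(15,5)=3003 g(15,7)=1365 g(15,9)=455 g(15,11)=105 g(15,13)=15 g(15,15)=1
t=16: g(16,-4)=6188 g(16,-2)=10880 g(16,0)=12750 g(16,2)=11424 g(16,4)=8007 g(16,6)=4368 g(16,8)=1820 g(16,10)=560 g(16,12)=120 g(16,14)=16 g(16,16)=1
t=17: g(17,-5)=6188 g(17,-3)=17068 g(17,-1)=23630 g(17,1)=24174 g(17,3)=19431 g(17,5)=12375 g(17,7)=6188 g(17,9)=2380 g(17,11)=680 g(17,13)=136 g(17,15)=17 g(17,17)=1
t=18: g(18,-4)=23256 g(18,-2)=40698 g(18,0)=47804 g(18,2)=43605 g(18,4)=31806 g(18,6)=18563 g(18,8)=8568 g(18,10)=3060 g(18,12)=816 g(18,14)=153 g(18,16)=18 g(18,18)=1
t=19: g(19,-5)=23256 g(19,-3)=63954 g(19,-1)=88502 g(19,1)=91409 g(19,3)=75411 g(19,5)=50369 g(19,7)=27131 g(19,9)=11628 g(19,11)=3876 g(19,13)=969 g(19,15)=171 g(19,17)=19 g(19,19)=1
t=20: g(20,-4)=87210 g(20,-2)=152456 g(20,0)=179911 g(20,2)=166820 g(20,4)=125780 g(20,6)=77500 g(20,8)=38759 g(20,10)=15504 g(20,12)=4845 g(20,14)=1140 g(20,16)=190 g(20,18)=20 g(20,20)=1
t=21: g(21,-5)=87210 g(21,-3)=239666 g(21,-1)=332367 g(21,1)=346731 g(21,3)=292600 g(21,5)=203280 g(21,7)=116259 g(21,9)=54263 g(21,11)=20349 g(21,13)=5985 g(21,15)=1330 g(21,17)=210 g(21,19)=21 g(21,21)=1
Paths never hitting -6: Σ_s g(21,s) = 1700272
Paths hitting -6: 2^21 - 1700272 = 396880
P = 396880/2097152 = 24805/131072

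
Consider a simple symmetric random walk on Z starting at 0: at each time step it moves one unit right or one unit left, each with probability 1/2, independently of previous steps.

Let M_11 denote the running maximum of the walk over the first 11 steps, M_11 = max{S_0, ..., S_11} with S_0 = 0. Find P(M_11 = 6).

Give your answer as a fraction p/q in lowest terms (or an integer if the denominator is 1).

Answer: 55/2048

Derivation:
Let M_11 = max(S_0,...,S_11). Use the reflection principle: for j ≥ 1, #{paths with M_11 ≥ j} = #{S_11 ≥ j} + #{S_11 ≥ j+1}.
By reflection, #{M_11 ≥ 6} = #{S_11 ≥ 6} + #{S_11 ≥ 7} = 67 + 67 = 134.
#{M_11 ≥ 7} = #{S_11 ≥ 7} + #{S_11 ≥ 8} = 67 + 12 = 79.
#{M_11 = 6} = 134 - 79 = 55.
P(M_11 = 6) = 55/2048 = 55/2048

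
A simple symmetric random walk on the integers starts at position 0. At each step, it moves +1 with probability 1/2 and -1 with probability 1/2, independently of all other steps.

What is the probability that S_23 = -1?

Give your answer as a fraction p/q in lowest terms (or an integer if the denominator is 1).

To reach position -1 after 23 steps: need 11 steps of +1 and 12 of -1.
Favorable paths: C(23,11) = 1352078
Total paths: 2^23 = 8388608
P = 1352078/8388608 = 676039/4194304

Answer: 676039/4194304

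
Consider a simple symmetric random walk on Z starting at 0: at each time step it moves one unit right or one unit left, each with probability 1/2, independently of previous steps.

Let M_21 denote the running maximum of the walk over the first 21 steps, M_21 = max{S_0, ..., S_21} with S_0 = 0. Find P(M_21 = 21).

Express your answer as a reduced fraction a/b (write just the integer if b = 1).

Let M_21 = max(S_0,...,S_21). Use the reflection principle: for j ≥ 1, #{paths with M_21 ≥ j} = #{S_21 ≥ j} + #{S_21 ≥ j+1}.
By reflection, #{M_21 ≥ 21} = #{S_21 ≥ 21} + #{S_21 ≥ 22} = 1 + 0 = 1.
#{M_21 ≥ 22} = #{S_21 ≥ 22} + #{S_21 ≥ 23} = 0 + 0 = 0.
#{M_21 = 21} = 1 - 0 = 1.
P(M_21 = 21) = 1/2097152 = 1/2097152

Answer: 1/2097152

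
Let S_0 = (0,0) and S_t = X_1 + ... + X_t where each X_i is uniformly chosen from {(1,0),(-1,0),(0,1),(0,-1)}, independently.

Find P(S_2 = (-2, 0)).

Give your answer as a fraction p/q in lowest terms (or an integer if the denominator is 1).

Answer: 1/16

Derivation:
Let h be the number of horizontal steps (so 2-h are vertical). To end at (-2,0) need (h-2)/2 right-steps and ((2-h)+0)/2 up-steps.
Sum over h with 2 ≤ h ≤ 2, h ≡ 0 (mod 2), 2-h ≡ 0 (mod 2):
h=2: C(2,2)·C(2,0)·C(0,0) = 1·1·1 = 1
Total favorable: 1
Total paths: 4^2 = 16
P = 1/16 = 1/16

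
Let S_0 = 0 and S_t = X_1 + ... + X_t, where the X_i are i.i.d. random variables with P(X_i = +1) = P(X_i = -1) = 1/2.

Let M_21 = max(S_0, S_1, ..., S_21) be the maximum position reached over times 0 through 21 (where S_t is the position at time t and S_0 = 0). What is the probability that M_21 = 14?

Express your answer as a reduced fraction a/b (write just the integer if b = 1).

Answer: 665/1048576

Derivation:
Let M_21 = max(S_0,...,S_21). Use the reflection principle: for j ≥ 1, #{paths with M_21 ≥ j} = #{S_21 ≥ j} + #{S_21 ≥ j+1}.
By reflection, #{M_21 ≥ 14} = #{S_21 ≥ 14} + #{S_21 ≥ 15} = 1562 + 1562 = 3124.
#{M_21 ≥ 15} = #{S_21 ≥ 15} + #{S_21 ≥ 16} = 1562 + 232 = 1794.
#{M_21 = 14} = 3124 - 1794 = 1330.
P(M_21 = 14) = 1330/2097152 = 665/1048576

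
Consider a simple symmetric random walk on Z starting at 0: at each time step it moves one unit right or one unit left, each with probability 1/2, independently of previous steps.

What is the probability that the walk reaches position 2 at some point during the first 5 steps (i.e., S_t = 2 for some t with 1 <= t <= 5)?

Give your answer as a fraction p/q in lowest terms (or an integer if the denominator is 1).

Answer: 3/8

Derivation:
Count via complement. Let g(t,s) = #length-t paths at position s with S_1..S_t all ≠ 2.
g(t,s) = g(t-1,s-1) + g(t-1,s+1) for s ≠ 2; g(t,2) = 0.
t=0: g(0,0)=1
t=1: g(1,-1)=1 g(1,1)=1
t=2: g(2,-2)=1 g(2,0)=2
t=3: g(3,-3)=1 g(3,-1)=3 g(3,1)=2
t=4: g(4,-4)=1 g(4,-2)=4 g(4,0)=5
t=5: g(5,-5)=1 g(5,-3)=5 g(5,-1)=9 g(5,1)=5
Paths never hitting 2: Σ_s g(5,s) = 20
Paths hitting 2: 2^5 - 20 = 12
P = 12/32 = 3/8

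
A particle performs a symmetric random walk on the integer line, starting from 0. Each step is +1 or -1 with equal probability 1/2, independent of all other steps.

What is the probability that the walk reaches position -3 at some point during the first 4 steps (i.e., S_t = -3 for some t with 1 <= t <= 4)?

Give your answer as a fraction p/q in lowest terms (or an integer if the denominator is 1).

Answer: 1/8

Derivation:
Count via complement. Let g(t,s) = #length-t paths at position s with S_1..S_t all ≠ -3.
g(t,s) = g(t-1,s-1) + g(t-1,s+1) for s ≠ -3; g(t,-3) = 0.
t=0: g(0,0)=1
t=1: g(1,-1)=1 g(1,1)=1
t=2: g(2,-2)=1 g(2,0)=2 g(2,2)=1
t=3: g(3,-1)=3 g(3,1)=3 g(3,3)=1
t=4: g(4,-2)=3 g(4,0)=6 g(4,2)=4 g(4,4)=1
Paths never hitting -3: Σ_s g(4,s) = 14
Paths hitting -3: 2^4 - 14 = 2
P = 2/16 = 1/8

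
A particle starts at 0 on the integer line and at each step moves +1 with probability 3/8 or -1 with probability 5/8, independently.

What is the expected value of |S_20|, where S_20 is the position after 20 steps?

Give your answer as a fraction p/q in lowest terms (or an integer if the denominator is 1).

Answer: 399130503687313445/72057594037927936

Derivation:
S_20 takes values m ≡ 0 (mod 2) with |m| ≤ 20; P(S_20=m) = C(20,(20+m)/2) · (3/8)^((20+m)/2) · (5/8)^((20-m)/2).
Distribution: P(S=-20)=95367431640625/1152921504606846976, P(S=-18)=286102294921875/288230376151711744, P(S=-16)=3261566162109375/576460752303423488, P(S=-14)=5870819091796875/288230376151711744, P(S=-12)=59882354736328125/1152921504606846976, P(S=-10)=7185882568359375/72057594037927936, P(S=-8)=21557647705078125/144115188075855872, P(S=-6)=12934588623046875/72057594037927936, P(S=-4)=100889791259765625/576460752303423488, P(S=-2)=20177958251953125/144115188075855872, P(S=0)=26634904892578125/288230376151711744, P(S=2)=7264064970703125/144115188075855872, P(S=4)=13075316947265625/576460752303423488, P(S=6)=603476166796875/72057594037927936, P(S=8)=362085700078125/144115188075855872, P(S=10)=43450284009375/72057594037927936, P(S=12)=130350852028125/1152921504606846976, P(S=14)=4600618306875/288230376151711744, P(S=16)=920123661375/576460752303423488, P(S=18)=29056536675/288230376151711744, P(S=20)=3486784401/1152921504606846976
E[|S_20|] = Σ_m |m|·P(S_20=m) = 399130503687313445/72057594037927936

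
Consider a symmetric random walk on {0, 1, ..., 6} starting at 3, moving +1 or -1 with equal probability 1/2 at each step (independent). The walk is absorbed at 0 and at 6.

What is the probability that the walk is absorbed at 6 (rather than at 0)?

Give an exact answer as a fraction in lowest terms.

Symmetric walk (p = 1/2): the harmonic-function argument gives P(hit 6 before 0 | start at 3) = a/N.
P = 3/6 = 1/2

Answer: 1/2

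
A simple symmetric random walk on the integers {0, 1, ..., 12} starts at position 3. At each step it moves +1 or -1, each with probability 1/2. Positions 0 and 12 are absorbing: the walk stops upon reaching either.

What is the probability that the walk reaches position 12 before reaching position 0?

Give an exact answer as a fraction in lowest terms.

Answer: 1/4

Derivation:
Symmetric walk (p = 1/2): the harmonic-function argument gives P(hit 12 before 0 | start at 3) = a/N.
P = 3/12 = 1/4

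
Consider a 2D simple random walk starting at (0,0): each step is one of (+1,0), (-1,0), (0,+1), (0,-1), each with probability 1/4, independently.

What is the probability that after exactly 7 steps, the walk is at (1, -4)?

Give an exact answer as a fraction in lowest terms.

Let h be the number of horizontal steps (so 7-h are vertical). To end at (1,-4) need (h+1)/2 right-steps and ((7-h)-4)/2 up-steps.
Sum over h with 1 ≤ h ≤ 3, h ≡ 1 (mod 2), 7-h ≡ 0 (mod 2):
h=1: C(7,1)·C(1,1)·C(6,1) = 7·1·6 = 42
h=3: C(7,3)·C(3,2)·C(4,0) = 35·3·1 = 105
Total favorable: 147
Total paths: 4^7 = 16384
P = 147/16384 = 147/16384

Answer: 147/16384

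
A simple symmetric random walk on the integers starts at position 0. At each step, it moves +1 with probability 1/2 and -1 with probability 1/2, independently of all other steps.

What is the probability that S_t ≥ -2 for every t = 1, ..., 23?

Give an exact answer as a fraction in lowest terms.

Let f(t,s) = #length-t paths at position s with S_1..S_t all ≥ -2.
f(t,s) = f(t-1,s-1) + f(t-1,s+1) for s ≥ -2; f(t,s) = 0 for s < -2.
t=0: f(0,0)=1
t=1: f(1,-1)=1 f(1,1)=1
t=2: f(2,-2)=1 f(2,0)=2 f(2,2)=1
t=3: f(3,-1)=3 f(3,1)=3 f(3,3)=1
t=4: f(4,-2)=3 f(4,0)=6 f(4,2)=4 f(4,4)=1
t=5: f(5,-1)=9 f(5,1)=10 f(5,3)=5 f(5,5)=1
t=6: f(6,-2)=9 f(6,0)=19 f(6,2)=15 f(6,4)=6 f(6,6)=1
t=7: f(7,-1)=28 f(7,1)=34 f(7,3)=21 f(7,5)=7 f(7,7)=1
t=8: f(8,-2)=28 f(8,0)=62 f(8,2)=55 f(8,4)=28 f(8,6)=8 f(8,8)=1
t=9: f(9,-1)=90 f(9,1)=117 f(9,3)=83 f(9,5)=36 f(9,7)=9 f(9,9)=1
t=10: f(10,-2)=90 f(10,0)=207 f(10,2)=200 f(10,4)=119 f(10,6)=45 f(10,8)=10 f(10,10)=1
t=11: f(11,-1)=297 f(11,1)=407 f(11,3)=319 f(11,5)=164 f(11,7)=55 f(11,9)=11 f(11,11)=1
t=12: f(12,-2)=297 f(12,0)=704 f(12,2)=726 f(12,4)=483 f(12,6)=219 f(12,8)=66 f(12,10)=12 f(12,12)=1
t=13: f(13,-1)=1001 f(13,1)=1430 f(13,3)=1209 f(13,5)=702 f(13,7)=285 f(13,9)=78 f(13,11)=13 f(13,13)=1
t=14: f(14,-2)=1001 f(14,0)=2431 f(14,2)=2639 f(14,4)=1911 f(14,6)=987 f(14,8)=363 f(14,10)=91 f(14,12)=14 f(14,14)=1
t=15: f(15,-1)=3432 f(15,1)=5070 f(15,3)=4550 f(15,5)=2898 f(15,7)=1350 f(15,9)=454 f(15,11)=105 f(15,13)=15 f(15,15)=1
t=16: f(16,-2)=3432 f(16,0)=8502 f(16,2)=9620 f(16,4)=7448 f(16,6)=4248 f(16,8)=1804 f(16,10)=559 f(16,12)=120 f(16,14)=16 f(16,16)=1
t=17: f(17,-1)=11934 f(17,1)=18122 f(17,3)=17068 f(17,5)=11696 f(17,7)=6052 f(17,9)=2363 f(17,11)=679 f(17,13)=136 f(17,15)=17 f(17,17)=1
t=18: f(18,-2)=11934 f(18,0)=30056 f(18,2)=35190 f(18,4)=28764 f(18,6)=17748 f(18,8)=8415 f(18,10)=3042 f(18,12)=815 f(18,14)=153 f(18,16)=18 f(18,18)=1
t=19: f(19,-1)=41990 f(19,1)=65246 f(19,3)=63954 f(19,5)=46512 f(19,7)=26163 f(19,9)=11457 f(19,11)=3857 f(19,13)=968 f(19,15)=171 f(19,17)=19 f(19,19)=1
t=20: f(20,-2)=41990 f(20,0)=107236 f(20,2)=129200 f(20,4)=110466 f(20,6)=72675 f(20,8)=37620 f(20,10)=15314 f(20,12)=4825 f(20,14)=1139 f(20,16)=190 f(20,18)=20 f(20,20)=1
t=21: f(21,-1)=149226 f(21,1)=236436 f(21,3)=239666 f(21,5)=183141 f(21,7)=110295 f(21,9)=52934 f(21,11)=20139 f(21,13)=5964 f(21,15)=1329 f(21,17)=210 f(21,19)=21 f(21,21)=1
t=22: f(22,-2)=149226 f(22,0)=385662 f(22,2)=476102 f(22,4)=422807 f(22,6)=293436 f(22,8)=163229 f(22,10)=73073 f(22,12)=26103 f(22,14)=7293 f(22,16)=1539 f(22,18)=231 f(22,20)=22 f(22,22)=1
t=23: f(23,-1)=534888 f(23,1)=861764 f(23,3)=898909 f(23,5)=716243 f(23,7)=456665 f(23,9)=236302 f(23,11)=99176 f(23,13)=33396 f(23,15)=8832 f(23,17)=1770 f(23,19)=253 f(23,21)=23 f(23,23)=1
Σ_s f(23,s) = 3848222
P = 3848222/8388608 = 1924111/4194304

Answer: 1924111/4194304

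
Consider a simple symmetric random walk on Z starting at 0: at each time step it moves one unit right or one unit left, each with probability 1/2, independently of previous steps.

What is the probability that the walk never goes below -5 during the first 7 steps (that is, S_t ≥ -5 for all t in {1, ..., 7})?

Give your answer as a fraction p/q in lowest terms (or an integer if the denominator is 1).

Answer: 63/64

Derivation:
Let f(t,s) = #length-t paths at position s with S_1..S_t all ≥ -5.
f(t,s) = f(t-1,s-1) + f(t-1,s+1) for s ≥ -5; f(t,s) = 0 for s < -5.
t=0: f(0,0)=1
t=1: f(1,-1)=1 f(1,1)=1
t=2: f(2,-2)=1 f(2,0)=2 f(2,2)=1
t=3: f(3,-3)=1 f(3,-1)=3 f(3,1)=3 f(3,3)=1
t=4: f(4,-4)=1 f(4,-2)=4 f(4,0)=6 f(4,2)=4 f(4,4)=1
t=5: f(5,-5)=1 f(5,-3)=5 f(5,-1)=10 f(5,1)=10 f(5,3)=5 f(5,5)=1
t=6: f(6,-4)=6 f(6,-2)=15 f(6,0)=20 f(6,2)=15 f(6,4)=6 f(6,6)=1
t=7: f(7,-5)=6 f(7,-3)=21 f(7,-1)=35 f(7,1)=35 f(7,3)=21 f(7,5)=7 f(7,7)=1
Σ_s f(7,s) = 126
P = 126/128 = 63/64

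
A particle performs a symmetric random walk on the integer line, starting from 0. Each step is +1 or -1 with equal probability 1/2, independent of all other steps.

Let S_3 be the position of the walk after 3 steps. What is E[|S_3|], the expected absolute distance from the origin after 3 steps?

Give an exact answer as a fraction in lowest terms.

S_3 takes values m ≡ 1 (mod 2) with |m| ≤ 3; P(S_3=m) = C(3,(3+m)/2)/2^3.
Total paths: 2^3 = 8
Distribution: P(S=-3)=1/8, P(S=-1)=3/8, P(S=1)=3/8, P(S=3)=1/8
E[|S_3|] = Σ_m |m|·P(S_3=m) = 12/8 = 3/2

Answer: 3/2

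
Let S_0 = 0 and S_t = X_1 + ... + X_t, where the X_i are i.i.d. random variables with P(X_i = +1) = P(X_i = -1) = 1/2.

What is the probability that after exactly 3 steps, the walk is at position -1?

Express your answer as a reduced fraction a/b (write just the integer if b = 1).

To reach position -1 after 3 steps: need 1 step of +1 and 2 of -1.
Favorable paths: C(3,1) = 3
Total paths: 2^3 = 8
P = 3/8 = 3/8

Answer: 3/8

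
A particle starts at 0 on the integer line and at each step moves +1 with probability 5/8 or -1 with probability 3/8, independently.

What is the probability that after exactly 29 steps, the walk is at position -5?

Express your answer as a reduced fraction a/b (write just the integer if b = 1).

Answer: 1636193726791358642578125/154742504910672534362390528

Derivation:
To reach position -5 after 29 steps: need 12 steps of +1 and 17 steps of -1.
Number of such sequences: C(29,12) = 51895935
Each has probability (5/8)^12 · (3/8)^17 = 31528360107421875/154742504910672534362390528
P = 51895935 · 31528360107421875/154742504910672534362390528 = 1636193726791358642578125/154742504910672534362390528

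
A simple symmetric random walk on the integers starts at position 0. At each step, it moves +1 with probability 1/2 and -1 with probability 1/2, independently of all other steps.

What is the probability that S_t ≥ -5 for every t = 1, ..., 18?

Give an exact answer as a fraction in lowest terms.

Answer: 54587/65536

Derivation:
Let f(t,s) = #length-t paths at position s with S_1..S_t all ≥ -5.
f(t,s) = f(t-1,s-1) + f(t-1,s+1) for s ≥ -5; f(t,s) = 0 for s < -5.
t=0: f(0,0)=1
t=1: f(1,-1)=1 f(1,1)=1
t=2: f(2,-2)=1 f(2,0)=2 f(2,2)=1
t=3: f(3,-3)=1 f(3,-1)=3 f(3,1)=3 f(3,3)=1
t=4: f(4,-4)=1 f(4,-2)=4 f(4,0)=6 f(4,2)=4 f(4,4)=1
t=5: f(5,-5)=1 f(5,-3)=5 f(5,-1)=10 f(5,1)=10 f(5,3)=5 f(5,5)=1
t=6: f(6,-4)=6 f(6,-2)=15 f(6,0)=20 f(6,2)=15 f(6,4)=6 f(6,6)=1
t=7: f(7,-5)=6 f(7,-3)=21 f(7,-1)=35 f(7,1)=35 f(7,3)=21 f(7,5)=7 f(7,7)=1
t=8: f(8,-4)=27 f(8,-2)=56 f(8,0)=70 f(8,2)=56 f(8,4)=28 f(8,6)=8 f(8,8)=1
t=9: f(9,-5)=27 f(9,-3)=83 f(9,-1)=126 f(9,1)=126 f(9,3)=84 f(9,5)=36 f(9,7)=9 f(9,9)=1
t=10: f(10,-4)=110 f(10,-2)=209 f(10,0)=252 f(10,2)=210 f(10,4)=120 f(10,6)=45 f(10,8)=10 f(10,10)=1
t=11: f(11,-5)=110 f(11,-3)=319 f(11,-1)=461 f(11,1)=462 f(11,3)=330 f(11,5)=165 f(11,7)=55 f(11,9)=11 f(11,11)=1
t=12: f(12,-4)=429 f(12,-2)=780 f(12,0)=923 f(12,2)=792 f(12,4)=495 f(12,6)=220 f(12,8)=66 f(12,10)=12 f(12,12)=1
t=13: f(13,-5)=429 f(13,-3)=1209 f(13,-1)=1703 f(13,1)=1715 f(13,3)=1287 f(13,5)=715 f(13,7)=286 f(13,9)=78 f(13,11)=13 f(13,13)=1
t=14: f(14,-4)=1638 f(14,-2)=2912 f(14,0)=3418 f(14,2)=3002 f(14,4)=2002 f(14,6)=1001 f(14,8)=364 f(14,10)=91 f(14,12)=14 f(14,14)=1
t=15: f(15,-5)=1638 f(15,-3)=4550 f(15,-1)=6330 f(15,1)=6420 f(15,3)=5004 f(15,5)=3003 f(15,7)=1365 f(15,9)=455 f(15,11)=105 f(15,13)=15 f(15,15)=1
t=16: f(16,-4)=6188 f(16,-2)=10880 f(16,0)=12750 f(16,2)=11424 f(16,4)=8007 f(16,6)=4368 f(16,8)=1820 f(16,10)=560 f(16,12)=120 f(16,14)=16 f(16,16)=1
t=17: f(17,-5)=6188 f(17,-3)=17068 f(17,-1)=23630 f(17,1)=24174 f(17,3)=19431 f(17,5)=12375 f(17,7)=6188 f(17,9)=2380 f(17,11)=680 f(17,13)=136 f(17,15)=17 f(17,17)=1
t=18: f(18,-4)=23256 f(18,-2)=40698 f(18,0)=47804 f(18,2)=43605 f(18,4)=31806 f(18,6)=18563 f(18,8)=8568 f(18,10)=3060 f(18,12)=816 f(18,14)=153 f(18,16)=18 f(18,18)=1
Σ_s f(18,s) = 218348
P = 218348/262144 = 54587/65536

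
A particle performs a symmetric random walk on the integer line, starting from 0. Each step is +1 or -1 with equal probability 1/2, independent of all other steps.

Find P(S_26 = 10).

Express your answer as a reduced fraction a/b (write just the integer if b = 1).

Answer: 1562275/67108864

Derivation:
To reach position 10 after 26 steps: need 18 steps of +1 and 8 of -1.
Favorable paths: C(26,18) = 1562275
Total paths: 2^26 = 67108864
P = 1562275/67108864 = 1562275/67108864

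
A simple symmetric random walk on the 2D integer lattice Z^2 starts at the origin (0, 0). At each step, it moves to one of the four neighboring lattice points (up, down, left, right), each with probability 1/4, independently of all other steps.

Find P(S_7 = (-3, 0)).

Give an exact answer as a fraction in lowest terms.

Answer: 441/16384

Derivation:
Let h be the number of horizontal steps (so 7-h are vertical). To end at (-3,0) need (h-3)/2 right-steps and ((7-h)+0)/2 up-steps.
Sum over h with 3 ≤ h ≤ 7, h ≡ 1 (mod 2), 7-h ≡ 0 (mod 2):
h=3: C(7,3)·C(3,0)·C(4,2) = 35·1·6 = 210
h=5: C(7,5)·C(5,1)·C(2,1) = 21·5·2 = 210
h=7: C(7,7)·C(7,2)·C(0,0) = 1·21·1 = 21
Total favorable: 441
Total paths: 4^7 = 16384
P = 441/16384 = 441/16384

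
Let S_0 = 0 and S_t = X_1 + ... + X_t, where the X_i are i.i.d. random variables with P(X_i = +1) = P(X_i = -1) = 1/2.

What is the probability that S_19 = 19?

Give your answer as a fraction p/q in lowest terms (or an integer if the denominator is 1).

To reach position 19 after 19 steps: need 19 steps of +1 and 0 of -1.
Favorable paths: C(19,19) = 1
Total paths: 2^19 = 524288
P = 1/524288 = 1/524288

Answer: 1/524288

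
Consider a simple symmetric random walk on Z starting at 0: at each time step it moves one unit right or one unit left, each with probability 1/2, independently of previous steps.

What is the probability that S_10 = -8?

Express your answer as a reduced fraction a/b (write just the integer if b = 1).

To reach position -8 after 10 steps: need 1 step of +1 and 9 of -1.
Favorable paths: C(10,1) = 10
Total paths: 2^10 = 1024
P = 10/1024 = 5/512

Answer: 5/512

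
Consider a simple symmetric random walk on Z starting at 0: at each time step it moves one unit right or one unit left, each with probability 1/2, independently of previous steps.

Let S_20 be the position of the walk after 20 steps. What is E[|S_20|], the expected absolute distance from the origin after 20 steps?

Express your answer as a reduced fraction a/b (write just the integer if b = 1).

Answer: 230945/65536

Derivation:
S_20 takes values m ≡ 0 (mod 2) with |m| ≤ 20; P(S_20=m) = C(20,(20+m)/2)/2^20.
Total paths: 2^20 = 1048576
Distribution: P(S=-20)=1/1048576, P(S=-18)=20/1048576, P(S=-16)=190/1048576, P(S=-14)=1140/1048576, P(S=-12)=4845/1048576, P(S=-10)=15504/1048576, P(S=-8)=38760/1048576, P(S=-6)=77520/1048576, P(S=-4)=125970/1048576, P(S=-2)=167960/1048576, P(S=0)=184756/1048576, P(S=2)=167960/1048576, P(S=4)=125970/1048576, P(S=6)=77520/1048576, P(S=8)=38760/1048576, P(S=10)=15504/1048576, P(S=12)=4845/1048576, P(S=14)=1140/1048576, P(S=16)=190/1048576, P(S=18)=20/1048576, P(S=20)=1/1048576
E[|S_20|] = Σ_m |m|·P(S_20=m) = 3695120/1048576 = 230945/65536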